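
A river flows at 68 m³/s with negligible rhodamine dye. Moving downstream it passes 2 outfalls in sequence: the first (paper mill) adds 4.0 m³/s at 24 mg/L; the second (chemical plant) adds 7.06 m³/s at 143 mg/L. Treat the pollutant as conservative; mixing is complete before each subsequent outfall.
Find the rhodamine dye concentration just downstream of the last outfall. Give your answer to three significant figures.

14.0 mg/L

Outfall 1: combined Q = 72.00 m³/s; C = (68.00·0 + 4.000·24.00)/72.00 = 1.333 mg/L.
Outfall 2: combined Q = 79.06 m³/s; C = (72.00·1.333 + 7.060·143.0)/79.06 = 13.98 mg/L.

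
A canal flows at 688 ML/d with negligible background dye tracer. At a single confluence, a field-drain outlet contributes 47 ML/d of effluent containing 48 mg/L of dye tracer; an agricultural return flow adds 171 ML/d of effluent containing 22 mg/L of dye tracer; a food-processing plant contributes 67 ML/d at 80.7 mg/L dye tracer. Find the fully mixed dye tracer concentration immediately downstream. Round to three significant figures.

Mass balance: C = (688.0·0 + 47.00·48.00 + 171.0·22.00 + 67.00·80.70) / 973.0 = 11420/973.0 = 11.74 mg/L.

11.7 mg/L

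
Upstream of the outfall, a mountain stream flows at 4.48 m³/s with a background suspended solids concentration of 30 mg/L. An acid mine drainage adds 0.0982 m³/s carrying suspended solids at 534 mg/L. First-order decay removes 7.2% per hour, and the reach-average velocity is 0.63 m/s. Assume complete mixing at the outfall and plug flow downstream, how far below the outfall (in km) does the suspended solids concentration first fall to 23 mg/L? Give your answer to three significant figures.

After mixing, C = (4.480·30.00 + 0.09820·534.0) / 4.578 = 186.8/4.578 = 40.81 mg/L.
7.2%/h lost → k = −ln(1 − 0.072) = 0.07472 h⁻¹.
Set 40.81·exp(−k·t) = 23 → t = ln(40.81/23)/k = 27630 s = 7.674 h.
Distance = v·t = 0.63·27630 = 17410 m = 17.41 km.

17.4 km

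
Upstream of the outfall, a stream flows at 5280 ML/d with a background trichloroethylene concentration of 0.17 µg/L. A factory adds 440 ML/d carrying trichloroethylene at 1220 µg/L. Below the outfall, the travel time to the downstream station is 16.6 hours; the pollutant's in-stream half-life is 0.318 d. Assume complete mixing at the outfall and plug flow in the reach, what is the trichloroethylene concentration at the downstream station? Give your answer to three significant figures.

20.8 µg/L

Flow-weighted average: C = (5280·0.1700 + 440.0·1220) / 5720 = 537700/5720 = 94.00 µg/L.
Half-life 0.318 d → k = ln 2 / 0.318 = 2.180 d⁻¹.
Applying C = C₀e^(−kt): 94.00 × 0.2214 = 20.82 µg/L.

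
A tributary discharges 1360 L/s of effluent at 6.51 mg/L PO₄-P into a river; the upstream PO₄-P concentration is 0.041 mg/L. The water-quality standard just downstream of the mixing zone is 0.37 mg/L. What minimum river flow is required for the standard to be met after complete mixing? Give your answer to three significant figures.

Set C_mix = 0.37: (Q·0.04100 + 1360·6.510) / (Q + 1360) = 0.37
→ Q = 1360·(6.510 − 0.37)/(0.37 − 0.04100) = 25380 L/s.

25400 L/s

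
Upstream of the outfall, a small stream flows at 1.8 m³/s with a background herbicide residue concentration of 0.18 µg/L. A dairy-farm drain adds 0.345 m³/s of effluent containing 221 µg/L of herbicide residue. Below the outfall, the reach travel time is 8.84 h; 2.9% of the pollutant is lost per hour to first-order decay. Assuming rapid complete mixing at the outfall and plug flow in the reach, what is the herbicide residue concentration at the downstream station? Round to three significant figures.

Flow-weighted average: C = (1.800·0.1800 + 0.3450·221.0) / 2.145 = 76.57/2.145 = 35.70 µg/L.
2.9%/h lost → k = −ln(1 − 0.029) = 0.02943 h⁻¹.
After decay, C = 35.70 × e^(−kt) = 35.70 × 0.7709 = 27.52 µg/L.

27.5 µg/L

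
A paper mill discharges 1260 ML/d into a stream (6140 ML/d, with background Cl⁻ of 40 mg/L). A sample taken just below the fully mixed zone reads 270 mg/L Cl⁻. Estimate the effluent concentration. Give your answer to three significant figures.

1390 mg/L

Mass balance: 6140·40.00 + 1260·Cₑ = 7400·270.0
→ Cₑ = (7400·270.0 − 6140·40.00) / 1260 = 1391 mg/L.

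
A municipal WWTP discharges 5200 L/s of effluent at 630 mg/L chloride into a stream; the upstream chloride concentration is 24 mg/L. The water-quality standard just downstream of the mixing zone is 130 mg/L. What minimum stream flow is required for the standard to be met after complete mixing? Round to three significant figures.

24500 L/s

Set C_mix = 130: (Q·24.00 + 5200·630.0) / (Q + 5200) = 130
→ Q = 5200·(630.0 − 130)/(130 − 24.00) = 24530 L/s.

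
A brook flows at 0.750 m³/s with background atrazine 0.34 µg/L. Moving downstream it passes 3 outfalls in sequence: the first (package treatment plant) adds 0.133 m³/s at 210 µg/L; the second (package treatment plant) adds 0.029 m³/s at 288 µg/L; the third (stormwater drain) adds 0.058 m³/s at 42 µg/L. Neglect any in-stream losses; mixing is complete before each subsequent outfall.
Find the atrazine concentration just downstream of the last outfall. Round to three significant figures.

After outfall 1: Q = 0.7500 + 0.1330 = 0.8830 m³/s; C = (0.7500·0.3400 + 0.1330·210.0)/0.8830 = 31.92 µg/L.
After outfall 2: Q = 0.8830 + 0.02900 = 0.9120 m³/s; C = (0.8830·31.92 + 0.02900·288.0)/0.9120 = 40.06 µg/L.
After outfall 3: Q = 0.9120 + 0.05800 = 0.9700 m³/s; C = (0.9120·40.06 + 0.05800·42.00)/0.9700 = 40.18 µg/L.

40.2 µg/L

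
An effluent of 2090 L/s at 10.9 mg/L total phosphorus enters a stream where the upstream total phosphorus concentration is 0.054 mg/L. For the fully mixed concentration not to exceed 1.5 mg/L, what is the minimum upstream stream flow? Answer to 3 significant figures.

13600 L/s

Set C_mix = 1.5: (Q·0.05400 + 2090·10.90) / (Q + 2090) = 1.5
→ Q = 2090·(10.90 − 1.5)/(1.5 − 0.05400) = 13590 L/s.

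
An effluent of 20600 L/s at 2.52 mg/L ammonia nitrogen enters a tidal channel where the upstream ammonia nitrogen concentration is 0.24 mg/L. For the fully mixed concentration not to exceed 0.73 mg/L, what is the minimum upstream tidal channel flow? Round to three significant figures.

75300 L/s

Set C_mix = 0.73: (Q·0.2400 + 20600·2.520) / (Q + 20600) = 0.73
→ Q = 20600·(2.520 − 0.73)/(0.73 − 0.2400) = 75250 L/s.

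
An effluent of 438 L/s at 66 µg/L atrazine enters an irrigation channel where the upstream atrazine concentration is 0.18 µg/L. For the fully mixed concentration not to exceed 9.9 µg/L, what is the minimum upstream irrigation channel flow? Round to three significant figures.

Set C_mix = 9.9: (Q·0.1800 + 438.0·66.00) / (Q + 438.0) = 9.9
→ Q = 438.0·(66.00 − 9.9)/(9.9 − 0.1800) = 2528 L/s.

2530 L/s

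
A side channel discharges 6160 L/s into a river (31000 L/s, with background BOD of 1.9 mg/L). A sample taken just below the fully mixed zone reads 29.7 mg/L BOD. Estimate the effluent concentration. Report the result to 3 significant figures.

Mass balance: 31000·1.900 + 6160·Cₑ = 37160·29.70
→ Cₑ = (37160·29.70 − 31000·1.900) / 6160 = 169.6 mg/L.

170 mg/L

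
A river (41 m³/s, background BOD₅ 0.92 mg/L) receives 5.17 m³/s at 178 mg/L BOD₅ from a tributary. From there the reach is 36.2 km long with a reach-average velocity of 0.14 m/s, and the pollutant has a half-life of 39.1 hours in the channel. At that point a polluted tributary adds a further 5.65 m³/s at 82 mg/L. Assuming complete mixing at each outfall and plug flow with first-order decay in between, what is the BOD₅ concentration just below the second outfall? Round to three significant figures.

Conservation of mass: C = (41.00·0.9200 + 5.170·178.0) / 46.17 = 958.0/46.17 = 20.75 mg/L; combined flow 46.17 m³/s.
Travel time t = 36.2·1000 / 0.14 = 258600 s = 71.83 h.
Half-life 39.1 h → k = ln 2 / 39.1 = 0.01773 h⁻¹ = 0.4255 d⁻¹.
Applying C = C₀e^(−kt): 20.75 × 0.2799 = 5.808 mg/L.
Second outfall: C = (46.17·5.808 + 5.650·82.00)/51.82 = 14.12 mg/L.

14.1 mg/L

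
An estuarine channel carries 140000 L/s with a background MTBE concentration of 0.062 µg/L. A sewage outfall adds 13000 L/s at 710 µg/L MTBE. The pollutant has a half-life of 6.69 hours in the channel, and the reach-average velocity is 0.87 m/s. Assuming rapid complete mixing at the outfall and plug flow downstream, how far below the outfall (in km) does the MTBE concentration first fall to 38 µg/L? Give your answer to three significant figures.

Conservation of mass: C = (140000·0.06200 + 13000·710.0) / 153000 = 9239000/153000 = 60.38 µg/L.
Half-life 6.69 h → k = ln 2 / 6.69 = 0.1036 h⁻¹ = 2.487 d⁻¹.
Set 60.38·exp(−k·t) = 38 → t = ln(60.38/38)/k = 16090 s = 4.470 h.
Distance = v·t = 0.87·16090 = 14000 m = 14.00 km.

14.0 km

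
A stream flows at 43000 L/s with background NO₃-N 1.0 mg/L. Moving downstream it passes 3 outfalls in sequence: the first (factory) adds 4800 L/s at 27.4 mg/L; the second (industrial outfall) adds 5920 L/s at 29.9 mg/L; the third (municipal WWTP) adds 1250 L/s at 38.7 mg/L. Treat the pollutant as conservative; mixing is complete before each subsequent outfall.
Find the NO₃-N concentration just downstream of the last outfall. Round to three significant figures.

7.27 mg/L

After outfall 1: Q = 43000 + 4800 = 47800 L/s; C = (43000·1.000 + 4800·27.40)/47800 = 3.651 mg/L.
After outfall 2: Q = 47800 + 5920 = 53720 L/s; C = (47800·3.651 + 5920·29.90)/53720 = 6.544 mg/L.
After outfall 3: Q = 53720 + 1250 = 54970 L/s; C = (53720·6.544 + 1250·38.70)/54970 = 7.275 mg/L.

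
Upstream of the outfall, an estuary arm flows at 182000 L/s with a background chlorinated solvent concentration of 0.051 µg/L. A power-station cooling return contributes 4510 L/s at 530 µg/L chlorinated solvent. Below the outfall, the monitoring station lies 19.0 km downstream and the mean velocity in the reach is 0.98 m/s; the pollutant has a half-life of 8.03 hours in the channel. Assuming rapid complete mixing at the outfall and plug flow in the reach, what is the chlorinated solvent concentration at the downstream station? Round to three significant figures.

8.08 µg/L

Mixed concentration C = ΣQC/ΣQ = (182000·0.05100 + 4510·530.0) / 186500 = 2400000/186500 = 12.87 µg/L.
Travel time t = 19.0·1000 / 0.98 = 19390 s = 5.385 h.
Half-life 8.03 h → k = ln 2 / 8.03 = 0.08632 h⁻¹ = 2.072 d⁻¹.
After decay, C = 12.87 × e^(−kt) = 12.87 × 0.6282 = 8.082 µg/L.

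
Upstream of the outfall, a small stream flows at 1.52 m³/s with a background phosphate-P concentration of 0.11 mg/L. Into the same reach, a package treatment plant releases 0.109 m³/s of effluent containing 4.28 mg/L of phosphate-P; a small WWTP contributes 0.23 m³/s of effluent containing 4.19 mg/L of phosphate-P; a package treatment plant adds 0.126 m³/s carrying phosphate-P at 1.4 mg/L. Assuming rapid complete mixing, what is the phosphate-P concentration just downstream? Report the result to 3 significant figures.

Conservation of mass: C = (1.520·0.1100 + 0.1090·4.280 + 0.2300·4.190 + 0.1260·1.400) / 1.985 = 1.774/1.985 = 0.8936 mg/L.

0.894 mg/L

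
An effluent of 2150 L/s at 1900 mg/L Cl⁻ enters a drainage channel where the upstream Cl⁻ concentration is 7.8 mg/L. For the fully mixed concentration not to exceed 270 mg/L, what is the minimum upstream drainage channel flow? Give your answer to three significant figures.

13400 L/s

Set C_mix = 270: (Q·7.800 + 2150·1900) / (Q + 2150) = 270
→ Q = 2150·(1900 − 270)/(270 − 7.800) = 13370 L/s.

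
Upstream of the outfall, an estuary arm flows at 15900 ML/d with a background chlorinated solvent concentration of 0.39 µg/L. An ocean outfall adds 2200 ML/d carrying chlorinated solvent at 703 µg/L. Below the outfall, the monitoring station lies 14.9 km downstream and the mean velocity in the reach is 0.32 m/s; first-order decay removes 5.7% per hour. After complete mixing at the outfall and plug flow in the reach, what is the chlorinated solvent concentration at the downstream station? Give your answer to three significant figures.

40.2 µg/L

After mixing, C = (15900·0.3900 + 2200·703.0) / 18100 = 1553000/18100 = 85.79 µg/L.
Travel time t = 14.9·1000 / 0.32 = 46560 s = 12.93 h.
5.7%/h lost → k = −ln(1 − 0.057) = 0.05869 h⁻¹.
Applying C = C₀e^(−kt): 85.79 × 0.4681 = 40.16 µg/L.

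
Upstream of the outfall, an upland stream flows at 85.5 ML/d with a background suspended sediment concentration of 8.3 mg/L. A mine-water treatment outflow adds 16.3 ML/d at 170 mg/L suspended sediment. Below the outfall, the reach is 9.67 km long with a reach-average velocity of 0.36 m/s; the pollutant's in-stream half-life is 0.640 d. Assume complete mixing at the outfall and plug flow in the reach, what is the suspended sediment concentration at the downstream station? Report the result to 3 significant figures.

24.4 mg/L

Flow-weighted average: C = (85.50·8.300 + 16.30·170.0) / 101.8 = 3481/101.8 = 34.19 mg/L.
Travel time t = 9.67·1000 / 0.36 = 26860 s = 7.461 h.
Half-life 0.640 d → k = ln 2 / 0.640 = 1.083 d⁻¹.
Decay over the reach: 34.19·exp(−kt) = 34.19·0.7141 = 24.42 mg/L.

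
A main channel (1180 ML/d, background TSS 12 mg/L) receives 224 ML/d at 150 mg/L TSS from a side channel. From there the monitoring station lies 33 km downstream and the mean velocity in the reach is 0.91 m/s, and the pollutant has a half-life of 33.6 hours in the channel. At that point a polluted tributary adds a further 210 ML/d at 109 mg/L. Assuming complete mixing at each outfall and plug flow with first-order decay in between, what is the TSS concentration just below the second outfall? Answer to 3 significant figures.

Mass balance: C = (1180·12.00 + 224.0·150.0) / 1404 = 47760/1404 = 34.02 mg/L; combined flow 1404 ML/d.
Travel time t = 33·1000 / 0.91 = 36260 s = 10.07 h.
Half-life 33.6 h → k = ln 2 / 33.6 = 0.02063 h⁻¹ = 0.4951 d⁻¹.
Decay over the reach: 34.02·exp(−kt) = 34.02·0.8124 = 27.63 mg/L.
At the second outfall, C = (1404·27.63 + 210.0·109.0) / (1404 + 210.0) = 38.22 mg/L.

38.2 mg/L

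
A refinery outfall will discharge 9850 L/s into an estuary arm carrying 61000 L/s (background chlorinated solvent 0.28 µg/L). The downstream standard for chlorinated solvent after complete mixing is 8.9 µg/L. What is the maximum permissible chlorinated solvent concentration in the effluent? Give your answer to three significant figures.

62.3 µg/L

At the limit, (Qr·Cr + Qe·Cₑ)/(Qr + Qe) = 8.9:
Cₑ = (70850·8.9 − 61000·0.2800) / 9850 = 62.28 µg/L.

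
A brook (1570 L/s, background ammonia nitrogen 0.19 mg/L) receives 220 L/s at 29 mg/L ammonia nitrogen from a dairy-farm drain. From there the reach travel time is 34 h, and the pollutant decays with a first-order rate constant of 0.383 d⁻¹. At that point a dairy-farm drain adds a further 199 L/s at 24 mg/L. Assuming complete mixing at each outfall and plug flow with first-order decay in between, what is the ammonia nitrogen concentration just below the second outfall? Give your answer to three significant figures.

4.35 mg/L

Flow-weighted average: C = (1570·0.1900 + 220.0·29.00) / 1790 = 6678/1790 = 3.731 mg/L; combined flow 1790 L/s.
First-order decay: C = 3.731·exp(−k·t) = 3.731·0.5812 = 2.169 mg/L.
At the second outfall, C = (1790·2.169 + 199.0·24.00) / (1790 + 199.0) = 4.353 mg/L.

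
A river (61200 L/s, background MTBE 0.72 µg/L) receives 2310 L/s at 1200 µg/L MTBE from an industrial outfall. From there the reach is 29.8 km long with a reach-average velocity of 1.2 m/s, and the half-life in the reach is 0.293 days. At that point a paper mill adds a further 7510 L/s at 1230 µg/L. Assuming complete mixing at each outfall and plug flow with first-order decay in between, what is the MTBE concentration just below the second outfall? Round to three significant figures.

Mixed concentration C = ΣQC/ΣQ = (61200·0.7200 + 2310·1200) / 63510 = 2816000/63510 = 44.34 µg/L; combined flow 63510 L/s.
Travel time t = 29.8·1000 / 1.2 = 24830 s = 6.898 h.
Half-life 0.293 d → k = ln 2 / 0.293 = 2.366 d⁻¹.
First-order decay: C = 44.34·exp(−k·t) = 44.34·0.5066 = 22.46 µg/L.
Second outfall: C = (63510·22.46 + 7510·1230)/71020 = 150.2 µg/L.

150 µg/L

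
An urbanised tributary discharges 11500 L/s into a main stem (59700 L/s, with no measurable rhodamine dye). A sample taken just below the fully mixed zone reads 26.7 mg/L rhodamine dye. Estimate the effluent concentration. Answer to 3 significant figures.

Mass balance: 59700·0 + 11500·Cₑ = 71200·26.70
→ Cₑ = (71200·26.70 − 59700·0) / 11500 = 165.3 mg/L.

165 mg/L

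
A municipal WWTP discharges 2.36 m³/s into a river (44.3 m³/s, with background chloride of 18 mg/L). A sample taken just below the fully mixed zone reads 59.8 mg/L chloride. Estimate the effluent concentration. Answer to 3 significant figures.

Mass balance: 44.30·18.00 + 2.360·Cₑ = 46.66·59.80
→ Cₑ = (46.66·59.80 − 44.30·18.00) / 2.360 = 844.4 mg/L.

844 mg/L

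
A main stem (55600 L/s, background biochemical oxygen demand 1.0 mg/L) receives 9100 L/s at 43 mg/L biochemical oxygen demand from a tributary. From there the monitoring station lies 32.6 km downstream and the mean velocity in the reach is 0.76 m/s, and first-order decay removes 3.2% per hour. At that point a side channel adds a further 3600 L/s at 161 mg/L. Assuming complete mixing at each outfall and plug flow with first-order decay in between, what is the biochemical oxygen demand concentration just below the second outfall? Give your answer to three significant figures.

Mass balance: C = (55600·1.000 + 9100·43.00) / 64700 = 446900/64700 = 6.907 mg/L; combined flow 64700 L/s.
Travel time t = 32.6·1000 / 0.76 = 42890 s = 11.92 h.
3.2%/h lost → k = −ln(1 − 0.032) = 0.03252 h⁻¹.
Decay over the reach: 6.907·exp(−kt) = 6.907·0.6787 = 4.688 mg/L.
At the second outfall, C = (64700·4.688 + 3600·161.0) / (64700 + 3600) = 12.93 mg/L.

12.9 mg/L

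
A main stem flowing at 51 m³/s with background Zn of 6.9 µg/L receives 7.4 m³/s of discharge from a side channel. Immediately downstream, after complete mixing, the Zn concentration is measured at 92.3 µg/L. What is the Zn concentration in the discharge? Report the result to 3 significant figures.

Mass balance: 51.00·6.900 + 7.400·Cₑ = 58.40·92.30
→ Cₑ = (58.40·92.30 − 51.00·6.900) / 7.400 = 680.9 µg/L.

681 µg/L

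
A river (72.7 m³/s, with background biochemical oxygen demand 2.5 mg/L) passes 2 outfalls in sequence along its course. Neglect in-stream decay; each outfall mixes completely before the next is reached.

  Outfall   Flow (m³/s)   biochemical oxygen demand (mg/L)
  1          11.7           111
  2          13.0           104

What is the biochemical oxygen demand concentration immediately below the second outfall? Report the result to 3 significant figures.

29.1 mg/L

Below outfall 1: Q → 84.40 m³/s, C = (72.70·2.500 + 11.70·111.0)/84.40 = 17.54 mg/L.
Below outfall 2: Q → 97.40 m³/s, C = (84.40·17.54 + 13.00·104.0)/97.40 = 29.08 mg/L.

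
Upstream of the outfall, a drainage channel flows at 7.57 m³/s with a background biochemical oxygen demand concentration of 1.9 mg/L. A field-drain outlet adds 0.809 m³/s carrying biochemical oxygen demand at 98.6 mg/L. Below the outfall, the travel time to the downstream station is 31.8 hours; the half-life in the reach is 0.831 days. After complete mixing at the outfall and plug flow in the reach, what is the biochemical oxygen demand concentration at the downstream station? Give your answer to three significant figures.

3.72 mg/L

After mixing, C = (7.570·1.900 + 0.8090·98.60) / 8.379 = 94.15/8.379 = 11.24 mg/L.
Half-life 0.831 d → k = ln 2 / 0.831 = 0.8341 d⁻¹.
After decay, C = 11.24 × e^(−kt) = 11.24 × 0.3311 = 3.721 mg/L.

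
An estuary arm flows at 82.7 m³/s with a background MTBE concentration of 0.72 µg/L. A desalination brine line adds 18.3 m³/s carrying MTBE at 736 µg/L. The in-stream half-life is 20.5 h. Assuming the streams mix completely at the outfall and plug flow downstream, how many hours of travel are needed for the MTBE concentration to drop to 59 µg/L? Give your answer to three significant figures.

Flow-weighted average: C = (82.70·0.7200 + 18.30·736.0) / 101.0 = 13530/101.0 = 133.9 µg/L.
Half-life 20.5 h → k = ln 2 / 20.5 = 0.03381 h⁻¹ = 0.8115 d⁻¹.
133.9·exp(−k·t) = 59 → t = ln(133.9/59)/k = 87290 s = 24.25 h.

24.2 h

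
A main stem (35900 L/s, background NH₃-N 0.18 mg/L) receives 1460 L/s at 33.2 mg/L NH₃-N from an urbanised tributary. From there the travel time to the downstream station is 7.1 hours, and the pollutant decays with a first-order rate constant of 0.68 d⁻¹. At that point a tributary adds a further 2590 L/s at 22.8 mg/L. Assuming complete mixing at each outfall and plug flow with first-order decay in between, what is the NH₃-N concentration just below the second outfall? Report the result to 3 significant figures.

2.60 mg/L

Mass balance: C = (35900·0.1800 + 1460·33.20) / 37360 = 54930/37360 = 1.470 mg/L; combined flow 37360 L/s.
Applying C = C₀e^(−kt): 1.470 × 0.8178 = 1.202 mg/L.
At the second outfall, C = (37360·1.202 + 2590·22.80) / (37360 + 2590) = 2.603 mg/L.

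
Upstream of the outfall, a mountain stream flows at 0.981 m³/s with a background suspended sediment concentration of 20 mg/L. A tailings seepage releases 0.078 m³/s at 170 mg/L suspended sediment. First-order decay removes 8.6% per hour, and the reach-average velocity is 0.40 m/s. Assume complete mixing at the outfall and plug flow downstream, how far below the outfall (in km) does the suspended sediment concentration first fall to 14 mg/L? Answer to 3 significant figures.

Flow-weighted average: C = (0.9810·20.00 + 0.07800·170.0) / 1.059 = 32.88/1.059 = 31.05 mg/L.
8.6%/h lost → k = −ln(1 − 0.086) = 0.08992 h⁻¹.
Set 31.05·exp(−k·t) = 14 → t = ln(31.05/14)/k = 31890 s = 8.857 h.
Distance = v·t = 0.40·31890 = 12750 m = 12.75 km.

12.8 km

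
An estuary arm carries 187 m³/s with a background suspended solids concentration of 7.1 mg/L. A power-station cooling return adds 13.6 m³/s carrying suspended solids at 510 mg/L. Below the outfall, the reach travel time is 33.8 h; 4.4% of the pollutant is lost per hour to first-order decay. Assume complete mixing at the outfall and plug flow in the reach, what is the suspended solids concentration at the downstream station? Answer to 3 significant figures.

Flow-weighted average: C = (187.0·7.100 + 13.60·510.0) / 200.6 = 8264/200.6 = 41.19 mg/L.
4.4%/h lost → k = −ln(1 − 0.044) = 0.04500 h⁻¹.
Applying C = C₀e^(−kt): 41.19 × 0.2185 = 9.002 mg/L.

9.00 mg/L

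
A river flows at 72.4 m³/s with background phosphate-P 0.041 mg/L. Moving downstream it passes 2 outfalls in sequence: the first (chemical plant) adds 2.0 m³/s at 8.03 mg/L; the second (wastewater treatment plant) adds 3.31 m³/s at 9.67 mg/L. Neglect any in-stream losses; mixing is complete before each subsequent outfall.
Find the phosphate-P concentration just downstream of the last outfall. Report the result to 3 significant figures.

Outfall 1: combined Q = 74.40 m³/s; C = (72.40·0.04100 + 2.000·8.030)/74.40 = 0.2558 mg/L.
Outfall 2: combined Q = 77.71 m³/s; C = (74.40·0.2558 + 3.310·9.670)/77.71 = 0.6568 mg/L.

0.657 mg/L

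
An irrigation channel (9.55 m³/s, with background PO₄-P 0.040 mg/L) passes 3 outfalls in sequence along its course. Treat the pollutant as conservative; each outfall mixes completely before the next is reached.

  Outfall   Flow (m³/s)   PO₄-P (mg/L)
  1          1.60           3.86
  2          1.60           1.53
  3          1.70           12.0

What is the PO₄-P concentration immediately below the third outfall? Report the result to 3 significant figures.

Below outfall 1: Q → 11.15 m³/s, C = (9.550·0.04000 + 1.600·3.860)/11.15 = 0.5882 mg/L.
Below outfall 2: Q → 12.75 m³/s, C = (11.15·0.5882 + 1.600·1.530)/12.75 = 0.7064 mg/L.
Below outfall 3: Q → 14.45 m³/s, C = (12.75·0.7064 + 1.700·12.00)/14.45 = 2.035 mg/L.

2.04 mg/L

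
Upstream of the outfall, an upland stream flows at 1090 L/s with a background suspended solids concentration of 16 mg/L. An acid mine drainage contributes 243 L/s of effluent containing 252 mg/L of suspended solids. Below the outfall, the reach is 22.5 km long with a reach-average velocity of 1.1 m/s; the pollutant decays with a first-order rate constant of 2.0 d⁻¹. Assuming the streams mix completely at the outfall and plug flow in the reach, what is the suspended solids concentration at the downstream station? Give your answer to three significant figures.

Conservation of mass: C = (1090·16.00 + 243.0·252.0) / 1333 = 78680/1333 = 59.02 mg/L.
Travel time t = 22.5·1000 / 1.1 = 20450 s = 5.682 h.
Decay over the reach: 59.02·exp(−kt) = 59.02·0.6228 = 36.76 mg/L.

36.8 mg/L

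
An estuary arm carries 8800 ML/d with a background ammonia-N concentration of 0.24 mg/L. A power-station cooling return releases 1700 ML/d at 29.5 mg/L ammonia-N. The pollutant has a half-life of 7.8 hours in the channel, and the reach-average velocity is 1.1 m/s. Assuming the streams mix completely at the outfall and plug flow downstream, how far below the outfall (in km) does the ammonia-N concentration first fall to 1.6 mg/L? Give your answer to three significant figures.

50.6 km

Flow-weighted average: C = (8800·0.2400 + 1700·29.50) / 10500 = 52260/10500 = 4.977 mg/L.
Half-life 7.8 h → k = ln 2 / 7.8 = 0.08887 h⁻¹ = 2.133 d⁻¹.
Set 4.977·exp(−k·t) = 1.6 → t = ln(4.977/1.6)/k = 45980 s = 12.77 h.
Distance = v·t = 1.1·45980 = 50570 m = 50.57 km.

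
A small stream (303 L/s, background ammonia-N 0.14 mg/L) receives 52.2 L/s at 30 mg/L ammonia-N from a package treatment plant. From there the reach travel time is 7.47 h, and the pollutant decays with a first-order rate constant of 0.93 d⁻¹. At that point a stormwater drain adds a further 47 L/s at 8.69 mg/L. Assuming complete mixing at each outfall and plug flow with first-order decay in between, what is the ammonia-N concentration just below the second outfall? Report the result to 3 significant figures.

Mixed concentration C = ΣQC/ΣQ = (303.0·0.1400 + 52.20·30.00) / 355.2 = 1608/355.2 = 4.528 mg/L; combined flow 355.2 L/s.
Decay over the reach: 4.528·exp(−kt) = 4.528·0.7487 = 3.390 mg/L.
At the second outfall, C = (355.2·3.390 + 47.00·8.690) / (355.2 + 47.00) = 4.009 mg/L.

4.01 mg/L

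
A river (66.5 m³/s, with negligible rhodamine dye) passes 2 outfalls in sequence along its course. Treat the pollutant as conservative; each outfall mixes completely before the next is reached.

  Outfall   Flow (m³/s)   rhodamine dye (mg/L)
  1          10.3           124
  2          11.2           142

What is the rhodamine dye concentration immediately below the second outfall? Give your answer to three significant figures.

32.6 mg/L

Below outfall 1: Q → 76.80 m³/s, C = (66.50·0 + 10.30·124.0)/76.80 = 16.63 mg/L.
Below outfall 2: Q → 88.00 m³/s, C = (76.80·16.63 + 11.20·142.0)/88.00 = 32.59 mg/L.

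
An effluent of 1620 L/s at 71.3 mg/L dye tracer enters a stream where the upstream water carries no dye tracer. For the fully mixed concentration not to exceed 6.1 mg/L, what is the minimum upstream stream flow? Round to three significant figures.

17300 L/s

Set C_mix = 6.1: (Q·0 + 1620·71.30) / (Q + 1620) = 6.1
→ Q = 1620·(71.30 − 6.1)/(6.1 − 0) = 17320 L/s.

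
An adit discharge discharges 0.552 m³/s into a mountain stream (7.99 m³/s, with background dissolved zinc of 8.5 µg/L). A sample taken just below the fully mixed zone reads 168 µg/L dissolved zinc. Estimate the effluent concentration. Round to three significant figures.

2480 µg/L

Mass balance: 7.990·8.500 + 0.5520·Cₑ = 8.542·168.0
→ Cₑ = (8.542·168.0 − 7.990·8.500) / 0.5520 = 2477 µg/L.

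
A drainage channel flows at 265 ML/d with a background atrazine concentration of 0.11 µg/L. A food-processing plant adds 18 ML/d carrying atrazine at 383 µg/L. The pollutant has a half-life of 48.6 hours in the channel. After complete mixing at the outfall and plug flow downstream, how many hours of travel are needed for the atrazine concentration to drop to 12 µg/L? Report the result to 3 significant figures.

Mass balance: C = (265.0·0.1100 + 18.00·383.0) / 283.0 = 6923/283.0 = 24.46 µg/L.
Half-life 48.6 h → k = ln 2 / 48.6 = 0.01426 h⁻¹ = 0.3423 d⁻¹.
24.46·exp(−k·t) = 12 → t = ln(24.46/12)/k = 179800 s = 49.94 h.

49.9 h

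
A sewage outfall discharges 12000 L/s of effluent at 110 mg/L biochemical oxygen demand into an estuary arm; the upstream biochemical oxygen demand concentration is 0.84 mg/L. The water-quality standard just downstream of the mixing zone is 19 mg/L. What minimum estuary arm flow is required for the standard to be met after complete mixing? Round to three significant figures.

60100 L/s

Set C_mix = 19: (Q·0.8400 + 12000·110.0) / (Q + 12000) = 19
→ Q = 12000·(110.0 − 19)/(19 − 0.8400) = 60130 L/s.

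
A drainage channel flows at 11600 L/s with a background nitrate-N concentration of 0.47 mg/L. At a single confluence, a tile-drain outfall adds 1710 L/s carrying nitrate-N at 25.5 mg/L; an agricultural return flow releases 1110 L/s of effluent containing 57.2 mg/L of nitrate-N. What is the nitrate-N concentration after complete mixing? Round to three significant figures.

7.81 mg/L

Flow-weighted average: C = (11600·0.4700 + 1710·25.50 + 1110·57.20) / 14420 = 112500/14420 = 7.805 mg/L.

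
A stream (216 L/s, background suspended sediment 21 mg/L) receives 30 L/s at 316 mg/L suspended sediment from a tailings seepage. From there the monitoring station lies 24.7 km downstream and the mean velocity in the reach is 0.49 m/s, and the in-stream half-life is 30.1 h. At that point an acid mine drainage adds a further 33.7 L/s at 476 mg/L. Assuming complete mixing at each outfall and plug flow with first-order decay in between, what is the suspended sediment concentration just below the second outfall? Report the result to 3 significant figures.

93.7 mg/L

Mass balance: C = (216.0·21.00 + 30.00·316.0) / 246.0 = 14020/246.0 = 56.98 mg/L; combined flow 246.0 L/s.
Travel time t = 24.7·1000 / 0.49 = 50410 s = 14.00 h.
Half-life 30.1 h → k = ln 2 / 30.1 = 0.02303 h⁻¹ = 0.5527 d⁻¹.
After decay, C = 56.98 × e^(−kt) = 56.98 × 0.7244 = 41.27 mg/L.
At the second outfall, C = (246.0·41.27 + 33.70·476.0) / (246.0 + 33.70) = 93.65 mg/L.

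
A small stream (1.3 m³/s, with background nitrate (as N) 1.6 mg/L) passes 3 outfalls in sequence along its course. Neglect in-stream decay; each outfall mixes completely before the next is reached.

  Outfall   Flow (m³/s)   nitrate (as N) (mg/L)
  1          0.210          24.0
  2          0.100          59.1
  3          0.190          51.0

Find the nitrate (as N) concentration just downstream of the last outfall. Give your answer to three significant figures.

Below outfall 1: Q → 1.510 m³/s, C = (1.300·1.600 + 0.2100·24.00)/1.510 = 4.715 mg/L.
Below outfall 2: Q → 1.610 m³/s, C = (1.510·4.715 + 0.1000·59.10)/1.610 = 8.093 mg/L.
Below outfall 3: Q → 1.800 m³/s, C = (1.610·8.093 + 0.1900·51.00)/1.800 = 12.62 mg/L.

12.6 mg/L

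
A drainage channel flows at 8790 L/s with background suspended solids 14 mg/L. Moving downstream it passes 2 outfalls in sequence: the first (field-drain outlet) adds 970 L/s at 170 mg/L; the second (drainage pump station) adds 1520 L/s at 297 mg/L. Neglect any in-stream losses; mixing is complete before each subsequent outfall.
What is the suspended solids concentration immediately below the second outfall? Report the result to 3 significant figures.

65.5 mg/L

After outfall 1: Q = 8790 + 970.0 = 9760 L/s; C = (8790·14.00 + 970.0·170.0)/9760 = 29.50 mg/L.
After outfall 2: Q = 9760 + 1520 = 11280 L/s; C = (9760·29.50 + 1520·297.0)/11280 = 65.55 mg/L.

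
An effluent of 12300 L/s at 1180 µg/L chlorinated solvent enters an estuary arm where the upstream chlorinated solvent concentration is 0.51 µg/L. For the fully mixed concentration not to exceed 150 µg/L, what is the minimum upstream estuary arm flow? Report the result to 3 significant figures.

84700 L/s

Set C_mix = 150: (Q·0.5100 + 12300·1180) / (Q + 12300) = 150
→ Q = 12300·(1180 − 150)/(150 − 0.5100) = 84750 L/s.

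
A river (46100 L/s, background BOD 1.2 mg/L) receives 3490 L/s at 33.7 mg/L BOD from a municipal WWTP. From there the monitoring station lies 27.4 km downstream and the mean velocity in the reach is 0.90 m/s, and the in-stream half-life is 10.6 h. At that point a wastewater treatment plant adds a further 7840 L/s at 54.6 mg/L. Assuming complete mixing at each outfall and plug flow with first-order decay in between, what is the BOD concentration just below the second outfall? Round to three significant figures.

Mass balance: C = (46100·1.200 + 3490·33.70) / 49590 = 172900/49590 = 3.487 mg/L; combined flow 49590 L/s.
Travel time t = 27.4·1000 / 0.90 = 30440 s = 8.457 h.
Half-life 10.6 h → k = ln 2 / 10.6 = 0.06539 h⁻¹ = 1.569 d⁻¹.
First-order decay: C = 3.487·exp(−k·t) = 3.487·0.5752 = 2.006 mg/L.
At the second outfall, C = (49590·2.006 + 7840·54.60) / (49590 + 7840) = 9.186 mg/L.

9.19 mg/L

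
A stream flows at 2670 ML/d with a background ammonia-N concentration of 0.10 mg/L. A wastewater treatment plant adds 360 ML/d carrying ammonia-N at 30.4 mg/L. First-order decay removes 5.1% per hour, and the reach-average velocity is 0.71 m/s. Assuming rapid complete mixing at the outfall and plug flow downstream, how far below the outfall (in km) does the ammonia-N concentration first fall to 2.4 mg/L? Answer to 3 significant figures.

Conservation of mass: C = (2670·0.1000 + 360.0·30.40) / 3030 = 11210/3030 = 3.700 mg/L.
5.1%/h lost → k = −ln(1 − 0.051) = 0.05235 h⁻¹.
Set 3.700·exp(−k·t) = 2.4 → t = ln(3.700/2.4)/k = 29770 s = 8.269 h.
Distance = v·t = 0.71·29770 = 21140 m = 21.14 km.

21.1 km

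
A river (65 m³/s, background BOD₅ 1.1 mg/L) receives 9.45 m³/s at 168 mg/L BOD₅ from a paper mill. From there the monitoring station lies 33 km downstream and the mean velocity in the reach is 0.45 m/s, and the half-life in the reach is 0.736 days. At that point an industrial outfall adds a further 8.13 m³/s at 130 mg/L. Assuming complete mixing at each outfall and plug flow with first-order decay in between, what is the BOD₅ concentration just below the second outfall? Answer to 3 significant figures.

21.8 mg/L

Flow-weighted average: C = (65.00·1.100 + 9.450·168.0) / 74.45 = 1659/74.45 = 22.28 mg/L; combined flow 74.45 m³/s.
Travel time t = 33·1000 / 0.45 = 73330 s = 20.37 h.
Half-life 0.736 d → k = ln 2 / 0.736 = 0.9418 d⁻¹.
After decay, C = 22.28 × e^(−kt) = 22.28 × 0.4496 = 10.02 mg/L.
Second outfall: C = (74.45·10.02 + 8.130·130.0)/82.58 = 21.83 mg/L.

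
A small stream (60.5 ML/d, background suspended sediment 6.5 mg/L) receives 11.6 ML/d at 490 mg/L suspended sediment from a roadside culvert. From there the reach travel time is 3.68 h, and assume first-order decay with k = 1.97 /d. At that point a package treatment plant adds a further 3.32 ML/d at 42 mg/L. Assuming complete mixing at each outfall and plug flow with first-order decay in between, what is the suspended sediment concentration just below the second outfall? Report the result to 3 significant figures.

61.4 mg/L

Flow-weighted average: C = (60.50·6.500 + 11.60·490.0) / 72.10 = 6077/72.10 = 84.29 mg/L; combined flow 72.10 ML/d.
First-order decay: C = 84.29·exp(−k·t) = 84.29·0.7393 = 62.31 mg/L.
At the second outfall, C = (72.10·62.31 + 3.320·42.00) / (72.10 + 3.320) = 61.42 mg/L.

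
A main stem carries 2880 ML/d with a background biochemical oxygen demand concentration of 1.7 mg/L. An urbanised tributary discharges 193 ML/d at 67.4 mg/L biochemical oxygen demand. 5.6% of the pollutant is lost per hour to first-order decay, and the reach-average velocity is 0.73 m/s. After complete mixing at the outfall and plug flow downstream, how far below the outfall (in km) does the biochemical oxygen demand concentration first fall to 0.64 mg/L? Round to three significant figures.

101 km

After mixing, C = (2880·1.700 + 193.0·67.40) / 3073 = 17900/3073 = 5.826 mg/L.
5.6%/h lost → k = −ln(1 − 0.056) = 0.05763 h⁻¹.
Set 5.826·exp(−k·t) = 0.64 → t = ln(5.826/0.64)/k = 138000 s = 38.33 h.
Distance = v·t = 0.73·138000 = 100700 m = 100.7 km.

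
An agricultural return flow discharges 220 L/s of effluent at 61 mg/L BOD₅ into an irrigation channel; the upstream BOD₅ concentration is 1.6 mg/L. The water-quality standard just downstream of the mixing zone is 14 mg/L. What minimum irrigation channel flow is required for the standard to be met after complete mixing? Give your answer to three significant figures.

Set C_mix = 14: (Q·1.600 + 220.0·61.00) / (Q + 220.0) = 14
→ Q = 220.0·(61.00 − 14)/(14 − 1.600) = 833.9 L/s.

834 L/s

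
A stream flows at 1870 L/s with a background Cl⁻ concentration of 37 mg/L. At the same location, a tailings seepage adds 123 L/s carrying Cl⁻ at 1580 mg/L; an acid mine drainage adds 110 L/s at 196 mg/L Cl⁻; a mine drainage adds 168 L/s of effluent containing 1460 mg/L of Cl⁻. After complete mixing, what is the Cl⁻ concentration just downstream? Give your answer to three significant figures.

234 mg/L

After mixing, C = (1870·37.00 + 123.0·1580 + 110.0·196.0 + 168.0·1460) / 2271 = 530400/2271 = 233.5 mg/L.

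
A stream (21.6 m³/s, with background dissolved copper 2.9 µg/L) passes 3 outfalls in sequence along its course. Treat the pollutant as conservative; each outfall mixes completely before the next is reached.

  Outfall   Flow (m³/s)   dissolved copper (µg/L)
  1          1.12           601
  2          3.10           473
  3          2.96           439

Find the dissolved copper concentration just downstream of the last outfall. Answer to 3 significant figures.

Outfall 1: combined Q = 22.72 m³/s; C = (21.60·2.900 + 1.120·601.0)/22.72 = 32.38 µg/L.
Outfall 2: combined Q = 25.82 m³/s; C = (22.72·32.38 + 3.100·473.0)/25.82 = 85.29 µg/L.
Outfall 3: combined Q = 28.78 m³/s; C = (25.82·85.29 + 2.960·439.0)/28.78 = 121.7 µg/L.

122 µg/L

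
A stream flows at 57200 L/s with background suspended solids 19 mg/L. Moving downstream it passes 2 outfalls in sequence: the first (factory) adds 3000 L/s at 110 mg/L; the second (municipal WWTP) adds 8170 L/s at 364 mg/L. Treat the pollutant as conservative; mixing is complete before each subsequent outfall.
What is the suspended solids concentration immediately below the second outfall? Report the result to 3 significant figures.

After outfall 1: Q = 57200 + 3000 = 60200 L/s; C = (57200·19.00 + 3000·110.0)/60200 = 23.53 mg/L.
After outfall 2: Q = 60200 + 8170 = 68370 L/s; C = (60200·23.53 + 8170·364.0)/68370 = 64.22 mg/L.

64.2 mg/L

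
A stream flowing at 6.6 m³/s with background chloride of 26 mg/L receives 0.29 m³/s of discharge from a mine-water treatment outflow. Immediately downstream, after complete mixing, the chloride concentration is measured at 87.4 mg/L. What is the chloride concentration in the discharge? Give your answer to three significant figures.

1480 mg/L

Mass balance: 6.600·26.00 + 0.2900·Cₑ = 6.890·87.40
→ Cₑ = (6.890·87.40 − 6.600·26.00) / 0.2900 = 1485 mg/L.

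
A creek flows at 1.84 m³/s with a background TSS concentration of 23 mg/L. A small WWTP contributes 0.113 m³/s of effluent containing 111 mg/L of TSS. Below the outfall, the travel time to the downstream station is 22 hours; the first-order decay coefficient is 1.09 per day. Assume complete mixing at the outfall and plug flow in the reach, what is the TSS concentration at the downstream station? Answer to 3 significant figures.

Mixed concentration C = ΣQC/ΣQ = (1.840·23.00 + 0.1130·111.0) / 1.953 = 54.86/1.953 = 28.09 mg/L.
Applying C = C₀e^(−kt): 28.09 × 0.3682 = 10.34 mg/L.

10.3 mg/L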